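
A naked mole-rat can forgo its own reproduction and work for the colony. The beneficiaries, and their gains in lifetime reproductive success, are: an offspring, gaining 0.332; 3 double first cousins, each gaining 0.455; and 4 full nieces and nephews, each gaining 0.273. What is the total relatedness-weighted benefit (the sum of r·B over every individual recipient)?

r to an offspring = 1/2 (one parent–offspring link: r = (1/2)^1 = 1/2).
r to a double first cousin = 0.25 (double first cousins share both grandparent pairs — four paths of length 4: r = 4·(1/2)^4 = 1/4).
r to a full niece or nephew = 0.25 (full aunt/uncle↔niece/nephew: two paths of length 3 through the shared grandparent pair: r = 2·(1/2)^3 = 1/4).
Summing one r·B term per recipient: 1·0.5·0.332 + 3·0.25·0.455 + 4·0.25·0.273 = 0.78025.

0.78025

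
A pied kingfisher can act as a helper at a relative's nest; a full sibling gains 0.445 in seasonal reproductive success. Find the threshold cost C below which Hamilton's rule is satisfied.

r to a full sibling = 0.5 (full sibs share both parents — two paths of length 2: r = 2·(1/2)^2 = 1/2).
Hamilton's rule: n·r·B > C, so the trait is favored while C < n·r·B = 1·0.5·0.445 = 0.2225.

0.2225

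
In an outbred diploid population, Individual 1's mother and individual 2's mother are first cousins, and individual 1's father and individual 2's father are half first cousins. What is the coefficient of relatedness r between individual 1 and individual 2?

0.046875

Relatedness sums over independent paths through distinct common ancestors.
Individual 1 and individual 2 are related in two ways: second cousins through their mothers (r = 1/32) and half second cousins through their fathers (r = 1/64).
r = 1/32 + 1/64 = 3/64 = 0.046875.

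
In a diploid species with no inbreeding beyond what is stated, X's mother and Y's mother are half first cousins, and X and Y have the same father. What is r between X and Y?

Relatedness sums over independent paths through distinct common ancestors.
X and Y are related in two ways: half second cousins through their mothers (r = 1/64) and half-sibs through their shared father (r = 1/4).
r = 1/64 + 1/4 = 0.265625.

0.265625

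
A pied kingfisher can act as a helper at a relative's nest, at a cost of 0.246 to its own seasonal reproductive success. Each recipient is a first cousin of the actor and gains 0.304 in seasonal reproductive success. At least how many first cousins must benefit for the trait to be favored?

7

r to a first cousin = 1/8 (first cousins share one grandparent pair — two paths of length 4: r = 2·(1/2)^4 = 1/8).
Hamilton's rule: n·r·B > C  ⇒  n > C/(r·B) = 0.246/(0.125·0.304) = 6.474.
The smallest integer exceeding 6.474 is 7.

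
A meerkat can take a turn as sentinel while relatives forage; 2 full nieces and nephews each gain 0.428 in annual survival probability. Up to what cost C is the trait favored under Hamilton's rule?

0.214

r to a full niece or nephew = 1/4 (full aunt/uncle↔niece/nephew: two paths of length 3 through the shared grandparent pair: r = 2·(1/2)^3 = 1/4).
Hamilton's rule: n·r·B > C, so the trait is favored while C < n·r·B = 2·0.25·0.428 = 0.214.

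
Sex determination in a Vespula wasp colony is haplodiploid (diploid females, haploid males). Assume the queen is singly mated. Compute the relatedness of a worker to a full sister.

0.75

Haplodiploid full sisters inherit their father's entire haploid genome identically (contributing 1/2) and on average half of their mother's contribution (1/2 · 1/2 = 1/4); r = 1/2 + 1/4 = 3/4.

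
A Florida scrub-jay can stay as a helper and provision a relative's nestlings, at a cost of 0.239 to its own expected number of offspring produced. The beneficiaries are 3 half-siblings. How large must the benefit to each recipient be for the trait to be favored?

0.3187

r to a half-sibling = 0.25 (half-sibs share one parent — one path of length 2: r = (1/2)^2 = 1/4).
Hamilton's rule with n recipients of equal r: n·r·B > C, so B > C/(n·r) = 0.239/(3·0.25) = 0.3187.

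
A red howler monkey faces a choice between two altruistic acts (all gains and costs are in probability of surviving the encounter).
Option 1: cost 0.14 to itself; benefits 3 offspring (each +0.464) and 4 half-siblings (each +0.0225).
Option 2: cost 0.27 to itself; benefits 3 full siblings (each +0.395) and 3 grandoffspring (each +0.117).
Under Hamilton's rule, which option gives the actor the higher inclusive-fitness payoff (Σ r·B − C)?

Option 1

Option 1: r to an offspring = 0.5.
Option 1: r to a half-sibling = 0.25.
Option 1: Σ r·B − C = (3·0.5·0.464 + 4·0.25·0.0225) − 0.14 = 0.5785.
Option 2: r to a full sibling = 0.5.
Option 2: r to a grandoffspring = 0.25.
Option 2: Σ r·B − C = (3·0.5·0.395 + 3·0.25·0.117) − 0.27 = 0.41025.
Option 1 has the higher net inclusive-fitness payoff.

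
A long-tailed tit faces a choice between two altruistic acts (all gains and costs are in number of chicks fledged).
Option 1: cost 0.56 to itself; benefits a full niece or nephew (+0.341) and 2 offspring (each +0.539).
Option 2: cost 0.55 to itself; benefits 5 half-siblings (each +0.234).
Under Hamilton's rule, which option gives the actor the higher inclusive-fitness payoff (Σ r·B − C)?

Option 1: r to a full niece or nephew = 0.25.
Option 1: r to an offspring = 0.5.
Option 1: Σ r·B − C = (1·0.25·0.341 + 2·0.5·0.539) − 0.56 = 0.06425.
Option 2: r to a half-sibling = 0.25.
Option 2: Σ r·B − C = (5·0.25·0.234) − 0.55 = -0.2575.
Option 1 has the higher net inclusive-fitness payoff.

Option 1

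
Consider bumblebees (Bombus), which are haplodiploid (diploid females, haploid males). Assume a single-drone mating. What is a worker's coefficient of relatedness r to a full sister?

0.75

Haplodiploid full sisters inherit their father's entire haploid genome identically (contributing 1/2) and on average half of their mother's contribution (1/2 · 1/2 = 1/4); r = 1/2 + 1/4 = 3/4.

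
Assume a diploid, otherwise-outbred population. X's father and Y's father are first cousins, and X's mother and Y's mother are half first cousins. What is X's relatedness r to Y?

0.046875

Relatedness sums over independent paths through distinct common ancestors.
X and Y are related in two ways: second cousins through their fathers (r = 1/32) and half second cousins through their mothers (r = 1/64).
r = 1/32 + 1/64 = 3/64 = 0.046875.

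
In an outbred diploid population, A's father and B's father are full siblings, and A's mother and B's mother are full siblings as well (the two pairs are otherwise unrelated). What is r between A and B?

0.25

Relatedness sums over independent paths through distinct common ancestors.
A and B are related in two ways: first cousins through their fathers (r = 1/8) and first cousins through their mothers (r = 1/8) — i.e. double first cousins.
r = 1/8 + 1/8 = 0.25.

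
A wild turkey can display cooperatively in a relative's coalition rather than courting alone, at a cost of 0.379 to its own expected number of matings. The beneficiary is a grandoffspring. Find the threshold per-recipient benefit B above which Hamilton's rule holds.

1.516

r to a grandoffspring = 0.25 (two parent–offspring links: r = (1/2)^2 = 1/4).
Hamilton's rule with n recipients of equal r: n·r·B > C, so B > C/(n·r) = 0.379/(1·0.25) = 1.516.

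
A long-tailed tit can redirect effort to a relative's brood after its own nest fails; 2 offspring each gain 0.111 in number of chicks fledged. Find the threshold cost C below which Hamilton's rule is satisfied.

r to an offspring = 0.5 (one parent–offspring link: r = (1/2)^1 = 1/2).
Hamilton's rule: n·r·B > C, so the trait is favored while C < n·r·B = 2·0.5·0.111 = 0.111.

0.111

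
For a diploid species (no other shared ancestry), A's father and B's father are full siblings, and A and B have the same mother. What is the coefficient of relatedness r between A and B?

Independent pedigree routes through distinct common ancestors add.
A and B are related in two ways: first cousins through their fathers (r = 1/8) and half-sibs through their shared mother (r = 1/4).
r = 1/8 + 1/4 = 0.375.

0.375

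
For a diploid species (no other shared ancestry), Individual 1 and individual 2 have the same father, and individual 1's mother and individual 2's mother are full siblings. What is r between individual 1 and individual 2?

With two independent routes of shared ancestry, r is the sum of the two contributions.
Individual 1 and individual 2 are related in two ways: half-sibs through their shared father (r = 1/4) and first cousins through their mothers (r = 1/8).
r = 1/4 + 1/8 = 3/8 = 0.375.

0.375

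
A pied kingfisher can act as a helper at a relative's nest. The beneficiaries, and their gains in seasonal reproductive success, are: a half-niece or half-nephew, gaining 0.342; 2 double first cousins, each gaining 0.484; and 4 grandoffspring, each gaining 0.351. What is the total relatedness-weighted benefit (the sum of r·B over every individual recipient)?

0.63575

r to a half-niece or half-nephew = 0.125 (half-aunt/uncle↔niece/nephew: one path of length 3: r = (1/2)^3 = 1/8).
r to a double first cousin = 1/4 (double first cousins share both grandparent pairs — four paths of length 4: r = 4·(1/2)^4 = 1/4).
r to a grandoffspring = 0.25 (two parent–offspring links: r = (1/2)^2 = 1/4).
Summing one r·B term per recipient: 1·0.125·0.342 + 2·0.25·0.484 + 4·0.25·0.351 = 0.63575.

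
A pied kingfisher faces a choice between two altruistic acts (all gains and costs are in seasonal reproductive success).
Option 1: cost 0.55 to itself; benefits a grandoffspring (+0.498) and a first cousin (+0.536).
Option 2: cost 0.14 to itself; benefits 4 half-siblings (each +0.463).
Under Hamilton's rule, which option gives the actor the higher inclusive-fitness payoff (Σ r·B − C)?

Option 1: r to a grandoffspring = 0.25.
Option 1: r to a first cousin = 0.125.
Option 1: Σ r·B − C = (1·0.25·0.498 + 1·0.125·0.536) − 0.55 = -0.3585.
Option 2: r to a half-sibling = 0.25.
Option 2: Σ r·B − C = (4·0.25·0.463) − 0.14 = 0.323.
Option 2 has the higher net inclusive-fitness payoff.

Option 2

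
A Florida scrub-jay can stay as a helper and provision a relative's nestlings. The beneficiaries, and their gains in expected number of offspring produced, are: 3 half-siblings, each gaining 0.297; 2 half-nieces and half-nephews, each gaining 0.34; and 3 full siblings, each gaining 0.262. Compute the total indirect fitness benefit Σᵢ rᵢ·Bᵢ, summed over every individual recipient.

0.70075

r to a half-sibling = 0.25 (half-sibs share one parent — one path of length 2: r = (1/2)^2 = 1/4).
r to a half-niece or half-nephew = 0.125 (half-aunt/uncle↔niece/nephew: one path of length 3: r = (1/2)^3 = 1/8).
r to a full sibling = 0.5 (full sibs share both parents — two paths of length 2: r = 2·(1/2)^2 = 1/2).
Summing one r·B term per recipient: 3·0.25·0.297 + 2·0.125·0.34 + 3·0.5·0.262 = 0.70075.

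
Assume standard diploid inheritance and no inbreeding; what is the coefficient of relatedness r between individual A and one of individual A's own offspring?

0.5

Each parent–offspring link contributes a factor of 1/2, and independent paths through distinct common ancestors add.
One parent–offspring link: r = (1/2)^1 = 1/2.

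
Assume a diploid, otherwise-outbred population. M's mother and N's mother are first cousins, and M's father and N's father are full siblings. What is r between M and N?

Wright's path rule: contributions from independent ancestry routes add.
M and N are related in two ways: second cousins through their mothers (r = 1/32) and first cousins through their fathers (r = 1/8).
r = 1/32 + 1/8 = 0.15625.

0.15625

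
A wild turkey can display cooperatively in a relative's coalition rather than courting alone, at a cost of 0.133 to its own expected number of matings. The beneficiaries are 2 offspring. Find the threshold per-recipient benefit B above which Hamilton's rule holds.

0.133

r to an offspring = 0.5 (one parent–offspring link: r = (1/2)^1 = 1/2).
Hamilton's rule with n recipients of equal r: n·r·B > C, so B > C/(n·r) = 0.133/(2·0.5) = 0.133.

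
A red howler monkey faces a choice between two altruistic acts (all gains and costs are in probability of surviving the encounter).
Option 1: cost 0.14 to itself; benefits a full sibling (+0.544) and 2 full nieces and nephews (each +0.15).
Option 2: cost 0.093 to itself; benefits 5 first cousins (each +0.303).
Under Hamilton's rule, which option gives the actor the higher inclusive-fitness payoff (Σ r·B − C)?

Option 1: r to a full sibling = 0.5.
Option 1: r to a full niece or nephew = 0.25.
Option 1: Σ r·B − C = (1·0.5·0.544 + 2·0.25·0.15) − 0.14 = 0.207.
Option 2: r to a first cousin = 0.125.
Option 2: Σ r·B − C = (5·0.125·0.303) − 0.093 = 0.096375.
Option 1 has the higher net inclusive-fitness payoff.

Option 1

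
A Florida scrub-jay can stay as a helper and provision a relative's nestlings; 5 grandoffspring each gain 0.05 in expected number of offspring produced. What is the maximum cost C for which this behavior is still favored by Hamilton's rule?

0.0625

r to a grandoffspring = 0.25 (two parent–offspring links: r = (1/2)^2 = 1/4).
Hamilton's rule: n·r·B > C, so the trait is favored while C < n·r·B = 5·0.25·0.05 = 0.0625.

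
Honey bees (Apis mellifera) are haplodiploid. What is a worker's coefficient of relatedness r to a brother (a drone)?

0.25

Her haploid brother carries none of their father's genes and a random half of their mother's genome; that half matches the maternal half of her own genome with probability 1/2: r = 1/2 · 1/2 = 1/4.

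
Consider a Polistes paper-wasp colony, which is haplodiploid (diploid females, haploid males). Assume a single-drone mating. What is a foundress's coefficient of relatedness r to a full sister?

Haplodiploid full sisters inherit their father's entire haploid genome identically (contributing 1/2) and on average half of their mother's contribution (1/2 · 1/2 = 1/4); r = 1/2 + 1/4 = 3/4.

0.75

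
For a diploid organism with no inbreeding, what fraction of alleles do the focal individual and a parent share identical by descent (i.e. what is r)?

0.5

Each parent–offspring link contributes a factor of 1/2, and independent paths through distinct common ancestors add.
One parent–offspring link: r = (1/2)^1 = 1/2.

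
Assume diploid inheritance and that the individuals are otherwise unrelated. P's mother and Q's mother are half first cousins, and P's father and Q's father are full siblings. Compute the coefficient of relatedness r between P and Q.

0.140625

Wright's path rule: contributions from independent ancestry routes add.
P and Q are related in two ways: half second cousins through their mothers (r = 1/64) and first cousins through their fathers (r = 1/8).
r = 1/64 + 1/8 = 0.140625.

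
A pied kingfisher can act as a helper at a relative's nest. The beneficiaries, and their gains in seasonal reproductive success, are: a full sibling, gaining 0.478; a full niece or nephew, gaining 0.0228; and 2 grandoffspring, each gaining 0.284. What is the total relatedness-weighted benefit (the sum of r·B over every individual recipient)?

0.3867

r to a full sibling = 0.5 (full sibs share both parents — two paths of length 2: r = 2·(1/2)^2 = 1/2).
r to a full niece or nephew = 0.25 (full aunt/uncle↔niece/nephew: two paths of length 3 through the shared grandparent pair: r = 2·(1/2)^3 = 1/4).
r to a grandoffspring = 0.25 (two parent–offspring links: r = (1/2)^2 = 1/4).
Summing one r·B term per recipient: 1·0.5·0.478 + 1·0.25·0.0228 + 2·0.25·0.284 = 0.3867.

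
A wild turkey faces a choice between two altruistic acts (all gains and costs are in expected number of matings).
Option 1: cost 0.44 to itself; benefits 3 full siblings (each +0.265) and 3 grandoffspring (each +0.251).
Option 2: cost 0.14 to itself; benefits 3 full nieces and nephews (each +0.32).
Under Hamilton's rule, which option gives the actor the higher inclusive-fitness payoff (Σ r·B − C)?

Option 1: r to a full sibling = 0.5.
Option 1: r to a grandoffspring = 0.25.
Option 1: Σ r·B − C = (3·0.5·0.265 + 3·0.25·0.251) − 0.44 = 0.14575.
Option 2: r to a full niece or nephew = 0.25.
Option 2: Σ r·B − C = (3·0.25·0.32) − 0.14 = 0.1.
Option 1 has the higher net inclusive-fitness payoff.

Option 1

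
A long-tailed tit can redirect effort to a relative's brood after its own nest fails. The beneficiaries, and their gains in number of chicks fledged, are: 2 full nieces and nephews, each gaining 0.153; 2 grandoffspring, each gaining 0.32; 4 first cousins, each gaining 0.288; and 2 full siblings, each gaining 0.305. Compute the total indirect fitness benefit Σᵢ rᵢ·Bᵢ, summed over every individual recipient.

r to a full niece or nephew = 0.25 (full aunt/uncle↔niece/nephew: two paths of length 3 through the shared grandparent pair: r = 2·(1/2)^3 = 1/4).
r to a grandoffspring = 0.25 (two parent–offspring links: r = (1/2)^2 = 1/4).
r to a first cousin = 1/8 (first cousins share one grandparent pair — two paths of length 4: r = 2·(1/2)^4 = 1/8).
r to a full sibling = 1/2 (full sibs share both parents — two paths of length 2: r = 2·(1/2)^2 = 1/2).
Summing one r·B term per recipient: 2·0.25·0.153 + 2·0.25·0.32 + 4·0.125·0.288 + 2·0.5·0.305 = 0.6855.

0.6855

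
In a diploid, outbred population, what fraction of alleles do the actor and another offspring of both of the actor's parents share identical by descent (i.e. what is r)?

Each parent–offspring link contributes a factor of 1/2, and independent paths through distinct common ancestors add.
Full sibs share both parents — two paths of length 2: r = 2·(1/2)^2 = 1/2.

0.5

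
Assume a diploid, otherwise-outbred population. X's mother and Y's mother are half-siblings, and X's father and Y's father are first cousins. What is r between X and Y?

Relatedness sums over independent paths through distinct common ancestors.
X and Y are related in two ways: half first cousins through their mothers (r = 1/16) and second cousins through their fathers (r = 1/32).
r = 1/16 + 1/32 = 0.09375.

0.09375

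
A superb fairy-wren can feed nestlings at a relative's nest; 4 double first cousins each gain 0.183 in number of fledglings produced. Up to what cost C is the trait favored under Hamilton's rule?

r to a double first cousin = 1/4 (double first cousins share both grandparent pairs — four paths of length 4: r = 4·(1/2)^4 = 1/4).
Hamilton's rule: n·r·B > C, so the trait is favored while C < n·r·B = 4·0.25·0.183 = 0.183.

0.183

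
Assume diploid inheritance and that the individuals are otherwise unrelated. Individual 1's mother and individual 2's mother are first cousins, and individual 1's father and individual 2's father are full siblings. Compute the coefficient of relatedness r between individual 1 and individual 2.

0.15625

Independent pedigree routes through distinct common ancestors add.
Individual 1 and individual 2 are related in two ways: second cousins through their mothers (r = 1/32) and first cousins through their fathers (r = 1/8).
r = 1/32 + 1/8 = 5/32 = 0.15625.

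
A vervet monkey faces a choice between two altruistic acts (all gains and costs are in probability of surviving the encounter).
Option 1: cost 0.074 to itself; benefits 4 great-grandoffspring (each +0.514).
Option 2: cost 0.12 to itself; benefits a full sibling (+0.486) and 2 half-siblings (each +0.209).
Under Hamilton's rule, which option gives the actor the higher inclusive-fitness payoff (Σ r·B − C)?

Option 1: r to a great-grandoffspring = 0.125.
Option 1: Σ r·B − C = (4·0.125·0.514) − 0.074 = 0.183.
Option 2: r to a full sibling = 0.5.
Option 2: r to a half-sibling = 0.25.
Option 2: Σ r·B − C = (1·0.5·0.486 + 2·0.25·0.209) − 0.12 = 0.2275.
Option 2 has the higher net inclusive-fitness payoff.

Option 2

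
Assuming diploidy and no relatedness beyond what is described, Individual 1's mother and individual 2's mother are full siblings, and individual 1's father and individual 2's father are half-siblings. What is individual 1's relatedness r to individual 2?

Wright's path rule: contributions from independent ancestry routes add.
Individual 1 and individual 2 are related in two ways: first cousins through their mothers (r = 1/8) and half first cousins through their fathers (r = 1/16).
r = 1/8 + 1/16 = 3/16 = 0.1875.

0.1875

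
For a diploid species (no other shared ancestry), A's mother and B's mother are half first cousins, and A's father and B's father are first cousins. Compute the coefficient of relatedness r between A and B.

Wright's path rule: contributions from independent ancestry routes add.
A and B are related in two ways: half second cousins through their mothers (r = 1/64) and second cousins through their fathers (r = 1/32).
r = 1/64 + 1/32 = 0.046875.

0.046875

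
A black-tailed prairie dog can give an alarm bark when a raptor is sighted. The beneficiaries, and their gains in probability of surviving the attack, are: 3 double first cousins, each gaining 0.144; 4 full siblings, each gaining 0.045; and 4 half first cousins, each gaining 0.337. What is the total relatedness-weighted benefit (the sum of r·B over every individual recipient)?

0.28225

r to a double first cousin = 1/4 (double first cousins share both grandparent pairs — four paths of length 4: r = 4·(1/2)^4 = 1/4).
r to a full sibling = 0.5 (full sibs share both parents — two paths of length 2: r = 2·(1/2)^2 = 1/2).
r to a half first cousin = 1/16 (half first cousins share one grandparent — one path of length 4: r = (1/2)^4 = 1/16).
Summing one r·B term per recipient: 3·0.25·0.144 + 4·0.5·0.045 + 4·0.0625·0.337 = 0.28225.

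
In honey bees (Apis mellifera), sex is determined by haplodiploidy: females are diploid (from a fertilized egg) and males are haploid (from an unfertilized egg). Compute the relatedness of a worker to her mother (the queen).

One meiotic link between diploid queen and diploid daughter: r = 1/2.

0.5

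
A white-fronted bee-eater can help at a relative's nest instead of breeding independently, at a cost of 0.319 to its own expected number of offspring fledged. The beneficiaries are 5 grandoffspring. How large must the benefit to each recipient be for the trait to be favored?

r to a grandoffspring = 0.25 (two parent–offspring links: r = (1/2)^2 = 1/4).
Hamilton's rule with n recipients of equal r: n·r·B > C, so B > C/(n·r) = 0.319/(5·0.25) = 0.2552.

0.2552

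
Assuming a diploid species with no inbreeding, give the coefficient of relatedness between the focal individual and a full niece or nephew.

Each parent–offspring link contributes a factor of 1/2, and independent paths through distinct common ancestors add.
Full aunt/uncle↔niece/nephew: two paths of length 3 through the shared grandparent pair: r = 2·(1/2)^3 = 1/4.

0.25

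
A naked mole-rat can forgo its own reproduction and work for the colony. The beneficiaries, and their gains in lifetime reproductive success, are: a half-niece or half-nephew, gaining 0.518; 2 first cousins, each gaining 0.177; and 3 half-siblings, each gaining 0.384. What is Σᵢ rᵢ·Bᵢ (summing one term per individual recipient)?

0.397

r to a half-niece or half-nephew = 1/8 (half-aunt/uncle↔niece/nephew: one path of length 3: r = (1/2)^3 = 1/8).
r to a first cousin = 1/8 (first cousins share one grandparent pair — two paths of length 4: r = 2·(1/2)^4 = 1/8).
r to a half-sibling = 1/4 (half-sibs share one parent — one path of length 2: r = (1/2)^2 = 1/4).
Summing one r·B term per recipient: 1·0.125·0.518 + 2·0.125·0.177 + 3·0.25·0.384 = 0.397.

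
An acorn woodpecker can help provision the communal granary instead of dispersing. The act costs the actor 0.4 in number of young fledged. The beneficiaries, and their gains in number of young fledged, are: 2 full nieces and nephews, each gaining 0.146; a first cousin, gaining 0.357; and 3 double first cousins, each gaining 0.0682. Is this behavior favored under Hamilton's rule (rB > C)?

No

Hamilton's rule: the trait is favored when the sum of r·B over every recipient exceeds the actor's cost C.
r to a full niece or nephew = 1/4 (full aunt/uncle↔niece/nephew: two paths of length 3 through the shared grandparent pair: r = 2·(1/2)^3 = 1/4).
r to a first cousin = 1/8 (first cousins share one grandparent pair — two paths of length 4: r = 2·(1/2)^4 = 1/8).
r to a double first cousin = 1/4 (double first cousins share both grandparent pairs — four paths of length 4: r = 4·(1/2)^4 = 1/4).
Summing one r·B term per recipient: 2·0.25·0.146 + 1·0.125·0.357 + 3·0.25·0.0682 = 0.168775.
0.168775 < 0.4: the indirect benefit is less than the cost.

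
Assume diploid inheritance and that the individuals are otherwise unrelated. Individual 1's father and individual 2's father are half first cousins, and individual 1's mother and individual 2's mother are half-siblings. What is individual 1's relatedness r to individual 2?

With two independent routes of shared ancestry, r is the sum of the two contributions.
Individual 1 and individual 2 are related in two ways: half second cousins through their fathers (r = 1/64) and half first cousins through their mothers (r = 1/16).
r = 1/64 + 1/16 = 5/64 = 0.078125.

0.078125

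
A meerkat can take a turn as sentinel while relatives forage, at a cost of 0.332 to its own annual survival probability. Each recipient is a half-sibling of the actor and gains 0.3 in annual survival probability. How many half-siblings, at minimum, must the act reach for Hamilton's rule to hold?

5

r to a half-sibling = 0.25 (half-sibs share one parent — one path of length 2: r = (1/2)^2 = 1/4).
Hamilton's rule: n·r·B > C  ⇒  n > C/(r·B) = 0.332/(0.25·0.3) = 4.427.
The smallest integer exceeding 4.427 is 5.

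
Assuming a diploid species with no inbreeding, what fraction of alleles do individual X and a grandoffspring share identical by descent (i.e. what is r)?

Two parent–offspring links: r = (1/2)^2 = 1/4.

0.25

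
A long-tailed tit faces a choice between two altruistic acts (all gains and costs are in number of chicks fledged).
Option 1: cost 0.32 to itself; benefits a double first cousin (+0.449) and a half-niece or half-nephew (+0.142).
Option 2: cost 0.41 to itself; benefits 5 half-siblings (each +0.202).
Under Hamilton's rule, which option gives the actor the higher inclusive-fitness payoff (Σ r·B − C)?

Option 2

Option 1: r to a double first cousin = 0.25.
Option 1: r to a half-niece or half-nephew = 0.125.
Option 1: Σ r·B − C = (1·0.25·0.449 + 1·0.125·0.142) − 0.32 = -0.19.
Option 2: r to a half-sibling = 0.25.
Option 2: Σ r·B − C = (5·0.25·0.202) − 0.41 = -0.1575.
Option 2 has the higher net inclusive-fitness payoff.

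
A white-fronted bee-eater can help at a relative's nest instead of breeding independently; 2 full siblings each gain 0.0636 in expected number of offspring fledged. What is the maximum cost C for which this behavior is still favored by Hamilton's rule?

0.0636

r to a full sibling = 0.5 (full sibs share both parents — two paths of length 2: r = 2·(1/2)^2 = 1/2).
Hamilton's rule: n·r·B > C, so the trait is favored while C < n·r·B = 2·0.5·0.0636 = 0.0636.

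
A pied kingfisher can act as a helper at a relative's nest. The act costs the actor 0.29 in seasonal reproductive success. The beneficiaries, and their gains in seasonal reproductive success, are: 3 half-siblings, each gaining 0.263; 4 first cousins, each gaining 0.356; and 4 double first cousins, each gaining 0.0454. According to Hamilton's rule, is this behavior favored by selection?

Hamilton's rule: the trait is favored when the sum of r·B over every recipient exceeds the actor's cost C.
r to a half-sibling = 1/4 (half-sibs share one parent — one path of length 2: r = (1/2)^2 = 1/4).
r to a first cousin = 0.125 (first cousins share one grandparent pair — two paths of length 4: r = 2·(1/2)^4 = 1/8).
r to a double first cousin = 0.25 (double first cousins share both grandparent pairs — four paths of length 4: r = 4·(1/2)^4 = 1/4).
Summing one r·B term per recipient: 3·0.25·0.263 + 4·0.125·0.356 + 4·0.25·0.0454 = 0.42065.
0.42065 > 0.29: the indirect benefit exceeds the cost.

Yes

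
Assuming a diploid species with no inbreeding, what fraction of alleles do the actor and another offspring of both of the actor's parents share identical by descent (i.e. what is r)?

Each parent–offspring link contributes a factor of 1/2, and independent paths through distinct common ancestors add.
Full sibs share both parents — two paths of length 2: r = 2·(1/2)^2 = 1/2.

0.5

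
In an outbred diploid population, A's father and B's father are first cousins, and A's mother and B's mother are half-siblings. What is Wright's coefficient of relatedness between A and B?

Relatedness sums over independent paths through distinct common ancestors.
A and B are related in two ways: second cousins through their fathers (r = 1/32) and half first cousins through their mothers (r = 1/16).
r = 1/32 + 1/16 = 3/32 = 0.09375.

0.09375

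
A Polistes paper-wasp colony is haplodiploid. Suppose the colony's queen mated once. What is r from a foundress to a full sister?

Haplodiploid full sisters inherit their father's entire haploid genome identically (contributing 1/2) and on average half of their mother's contribution (1/2 · 1/2 = 1/4); r = 1/2 + 1/4 = 3/4.

0.75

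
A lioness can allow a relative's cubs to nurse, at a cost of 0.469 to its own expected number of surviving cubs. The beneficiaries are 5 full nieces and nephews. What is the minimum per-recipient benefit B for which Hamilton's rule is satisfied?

r to a full niece or nephew = 1/4 (full aunt/uncle↔niece/nephew: two paths of length 3 through the shared grandparent pair: r = 2·(1/2)^3 = 1/4).
Hamilton's rule with n recipients of equal r: n·r·B > C, so B > C/(n·r) = 0.469/(5·0.25) = 0.3752.

0.3752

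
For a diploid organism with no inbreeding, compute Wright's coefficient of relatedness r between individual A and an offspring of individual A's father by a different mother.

0.25

Each parent–offspring link contributes a factor of 1/2, and independent paths through distinct common ancestors add.
Half-sibs share one parent — one path of length 2: r = (1/2)^2 = 1/4.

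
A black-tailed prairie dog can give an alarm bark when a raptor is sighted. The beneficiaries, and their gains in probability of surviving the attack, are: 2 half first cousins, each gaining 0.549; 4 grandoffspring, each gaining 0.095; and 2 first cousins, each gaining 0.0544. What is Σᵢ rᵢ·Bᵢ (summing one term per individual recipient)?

0.177225

r to a half first cousin = 1/16 (half first cousins share one grandparent — one path of length 4: r = (1/2)^4 = 1/16).
r to a grandoffspring = 1/4 (two parent–offspring links: r = (1/2)^2 = 1/4).
r to a first cousin = 0.125 (first cousins share one grandparent pair — two paths of length 4: r = 2·(1/2)^4 = 1/8).
Summing one r·B term per recipient: 2·0.0625·0.549 + 4·0.25·0.095 + 2·0.125·0.0544 = 0.177225.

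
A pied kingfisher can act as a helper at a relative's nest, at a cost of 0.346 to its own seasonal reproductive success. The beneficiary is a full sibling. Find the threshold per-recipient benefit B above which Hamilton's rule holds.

r to a full sibling = 0.5 (full sibs share both parents — two paths of length 2: r = 2·(1/2)^2 = 1/2).
Hamilton's rule with n recipients of equal r: n·r·B > C, so B > C/(n·r) = 0.346/(1·0.5) = 0.692.

0.692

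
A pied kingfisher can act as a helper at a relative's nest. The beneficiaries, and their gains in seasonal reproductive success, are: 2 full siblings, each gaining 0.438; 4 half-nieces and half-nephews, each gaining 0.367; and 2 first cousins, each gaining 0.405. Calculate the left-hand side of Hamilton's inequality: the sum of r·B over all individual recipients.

r to a full sibling = 0.5 (full sibs share both parents — two paths of length 2: r = 2·(1/2)^2 = 1/2).
r to a half-niece or half-nephew = 1/8 (half-aunt/uncle↔niece/nephew: one path of length 3: r = (1/2)^3 = 1/8).
r to a first cousin = 0.125 (first cousins share one grandparent pair — two paths of length 4: r = 2·(1/2)^4 = 1/8).
Summing one r·B term per recipient: 2·0.5·0.438 + 4·0.125·0.367 + 2·0.125·0.405 = 0.72275.

0.72275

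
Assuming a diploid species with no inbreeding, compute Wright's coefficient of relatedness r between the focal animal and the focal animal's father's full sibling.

0.25

Each parent–offspring link contributes a factor of 1/2, and independent paths through distinct common ancestors add.
Full aunt/uncle↔niece/nephew: two paths of length 3 through the shared grandparent pair: r = 2·(1/2)^3 = 1/4.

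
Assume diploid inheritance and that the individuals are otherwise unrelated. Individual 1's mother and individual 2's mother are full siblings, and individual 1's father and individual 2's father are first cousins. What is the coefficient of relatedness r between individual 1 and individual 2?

0.15625

Independent pedigree routes through distinct common ancestors add.
Individual 1 and individual 2 are related in two ways: first cousins through their mothers (r = 1/8) and second cousins through their fathers (r = 1/32).
r = 1/8 + 1/32 = 5/32 = 0.15625.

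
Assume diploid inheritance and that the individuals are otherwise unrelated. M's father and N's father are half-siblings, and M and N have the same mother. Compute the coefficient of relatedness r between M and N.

With two independent routes of shared ancestry, r is the sum of the two contributions.
M and N are related in two ways: half first cousins through their fathers (r = 1/16) and half-sibs through their shared mother (r = 1/4).
r = 1/16 + 1/4 = 0.3125.

0.3125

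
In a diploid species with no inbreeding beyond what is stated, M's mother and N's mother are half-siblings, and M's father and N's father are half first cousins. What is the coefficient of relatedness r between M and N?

Relatedness sums over independent paths through distinct common ancestors.
M and N are related in two ways: half first cousins through their mothers (r = 1/16) and half second cousins through their fathers (r = 1/64).
r = 1/16 + 1/64 = 5/64 = 0.078125.

0.078125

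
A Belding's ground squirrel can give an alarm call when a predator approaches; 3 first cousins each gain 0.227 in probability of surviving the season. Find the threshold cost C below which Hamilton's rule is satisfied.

0.085125

r to a first cousin = 1/8 (first cousins share one grandparent pair — two paths of length 4: r = 2·(1/2)^4 = 1/8).
Hamilton's rule: n·r·B > C, so the trait is favored while C < n·r·B = 3·0.125·0.227 = 0.085125.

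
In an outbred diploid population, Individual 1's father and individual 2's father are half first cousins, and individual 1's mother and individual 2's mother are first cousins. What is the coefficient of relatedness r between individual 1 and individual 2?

Wright's path rule: contributions from independent ancestry routes add.
Individual 1 and individual 2 are related in two ways: half second cousins through their fathers (r = 1/64) and second cousins through their mothers (r = 1/32).
r = 1/64 + 1/32 = 0.046875.

0.046875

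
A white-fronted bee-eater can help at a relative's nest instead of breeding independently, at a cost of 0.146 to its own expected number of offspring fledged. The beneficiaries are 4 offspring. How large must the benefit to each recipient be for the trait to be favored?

0.073

r to an offspring = 1/2 (one parent–offspring link: r = (1/2)^1 = 1/2).
Hamilton's rule with n recipients of equal r: n·r·B > C, so B > C/(n·r) = 0.146/(4·0.5) = 0.073.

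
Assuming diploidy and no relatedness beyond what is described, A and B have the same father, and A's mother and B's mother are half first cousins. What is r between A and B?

With two independent routes of shared ancestry, r is the sum of the two contributions.
A and B are related in two ways: half-sibs through their shared father (r = 1/4) and half second cousins through their mothers (r = 1/64).
r = 1/4 + 1/64 = 0.265625.

0.265625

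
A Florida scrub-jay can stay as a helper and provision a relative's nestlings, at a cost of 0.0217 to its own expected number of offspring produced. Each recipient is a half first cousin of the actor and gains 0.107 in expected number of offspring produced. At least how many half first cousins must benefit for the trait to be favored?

r to a half first cousin = 1/16 (half first cousins share one grandparent — one path of length 4: r = (1/2)^4 = 1/16).
Hamilton's rule: n·r·B > C  ⇒  n > C/(r·B) = 0.0217/(0.0625·0.107) = 3.245.
The smallest integer exceeding 3.245 is 4.

4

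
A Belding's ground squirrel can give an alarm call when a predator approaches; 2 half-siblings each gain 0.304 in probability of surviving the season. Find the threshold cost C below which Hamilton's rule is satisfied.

r to a half-sibling = 1/4 (half-sibs share one parent — one path of length 2: r = (1/2)^2 = 1/4).
Hamilton's rule: n·r·B > C, so the trait is favored while C < n·r·B = 2·0.25·0.304 = 0.152.

0.152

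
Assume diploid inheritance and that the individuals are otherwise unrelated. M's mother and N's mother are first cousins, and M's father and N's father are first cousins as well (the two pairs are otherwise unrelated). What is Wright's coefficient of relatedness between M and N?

Independent pedigree routes through distinct common ancestors add.
M and N are related in two ways: second cousins through their mothers (r = 1/32) and second cousins through their fathers (r = 1/32).
r = 1/32 + 1/32 = 1/16 = 0.0625.

0.0625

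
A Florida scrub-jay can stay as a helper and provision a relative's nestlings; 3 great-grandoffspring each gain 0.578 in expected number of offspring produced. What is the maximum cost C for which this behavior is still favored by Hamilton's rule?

0.21675

r to a great-grandoffspring = 1/8 (three parent–offspring links: r = (1/2)^3 = 1/8).
Hamilton's rule: n·r·B > C, so the trait is favored while C < n·r·B = 3·0.125·0.578 = 0.21675.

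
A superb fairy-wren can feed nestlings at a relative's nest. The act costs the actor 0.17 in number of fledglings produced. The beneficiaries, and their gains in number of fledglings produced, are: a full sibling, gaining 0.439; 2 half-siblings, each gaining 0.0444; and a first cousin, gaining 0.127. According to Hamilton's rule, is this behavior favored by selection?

Yes

Hamilton's rule: the trait is favored when the sum of r·B over every recipient exceeds the actor's cost C.
r to a full sibling = 0.5 (full sibs share both parents — two paths of length 2: r = 2·(1/2)^2 = 1/2).
r to a half-sibling = 0.25 (half-sibs share one parent — one path of length 2: r = (1/2)^2 = 1/4).
r to a first cousin = 0.125 (first cousins share one grandparent pair — two paths of length 4: r = 2·(1/2)^4 = 1/8).
Summing one r·B term per recipient: 1·0.5·0.439 + 2·0.25·0.0444 + 1·0.125·0.127 = 0.257575.
0.257575 > 0.17: the indirect benefit exceeds the cost.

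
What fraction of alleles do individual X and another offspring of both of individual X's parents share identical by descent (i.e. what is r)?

0.5

Each parent–offspring link contributes a factor of 1/2, and independent paths through distinct common ancestors add.
Full sibs share both parents — two paths of length 2: r = 2·(1/2)^2 = 1/2.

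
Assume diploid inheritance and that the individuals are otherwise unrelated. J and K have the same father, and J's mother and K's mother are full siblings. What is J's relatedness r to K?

Wright's path rule: contributions from independent ancestry routes add.
J and K are related in two ways: half-sibs through their shared father (r = 1/4) and first cousins through their mothers (r = 1/8).
r = 1/4 + 1/8 = 3/8 = 0.375.

0.375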